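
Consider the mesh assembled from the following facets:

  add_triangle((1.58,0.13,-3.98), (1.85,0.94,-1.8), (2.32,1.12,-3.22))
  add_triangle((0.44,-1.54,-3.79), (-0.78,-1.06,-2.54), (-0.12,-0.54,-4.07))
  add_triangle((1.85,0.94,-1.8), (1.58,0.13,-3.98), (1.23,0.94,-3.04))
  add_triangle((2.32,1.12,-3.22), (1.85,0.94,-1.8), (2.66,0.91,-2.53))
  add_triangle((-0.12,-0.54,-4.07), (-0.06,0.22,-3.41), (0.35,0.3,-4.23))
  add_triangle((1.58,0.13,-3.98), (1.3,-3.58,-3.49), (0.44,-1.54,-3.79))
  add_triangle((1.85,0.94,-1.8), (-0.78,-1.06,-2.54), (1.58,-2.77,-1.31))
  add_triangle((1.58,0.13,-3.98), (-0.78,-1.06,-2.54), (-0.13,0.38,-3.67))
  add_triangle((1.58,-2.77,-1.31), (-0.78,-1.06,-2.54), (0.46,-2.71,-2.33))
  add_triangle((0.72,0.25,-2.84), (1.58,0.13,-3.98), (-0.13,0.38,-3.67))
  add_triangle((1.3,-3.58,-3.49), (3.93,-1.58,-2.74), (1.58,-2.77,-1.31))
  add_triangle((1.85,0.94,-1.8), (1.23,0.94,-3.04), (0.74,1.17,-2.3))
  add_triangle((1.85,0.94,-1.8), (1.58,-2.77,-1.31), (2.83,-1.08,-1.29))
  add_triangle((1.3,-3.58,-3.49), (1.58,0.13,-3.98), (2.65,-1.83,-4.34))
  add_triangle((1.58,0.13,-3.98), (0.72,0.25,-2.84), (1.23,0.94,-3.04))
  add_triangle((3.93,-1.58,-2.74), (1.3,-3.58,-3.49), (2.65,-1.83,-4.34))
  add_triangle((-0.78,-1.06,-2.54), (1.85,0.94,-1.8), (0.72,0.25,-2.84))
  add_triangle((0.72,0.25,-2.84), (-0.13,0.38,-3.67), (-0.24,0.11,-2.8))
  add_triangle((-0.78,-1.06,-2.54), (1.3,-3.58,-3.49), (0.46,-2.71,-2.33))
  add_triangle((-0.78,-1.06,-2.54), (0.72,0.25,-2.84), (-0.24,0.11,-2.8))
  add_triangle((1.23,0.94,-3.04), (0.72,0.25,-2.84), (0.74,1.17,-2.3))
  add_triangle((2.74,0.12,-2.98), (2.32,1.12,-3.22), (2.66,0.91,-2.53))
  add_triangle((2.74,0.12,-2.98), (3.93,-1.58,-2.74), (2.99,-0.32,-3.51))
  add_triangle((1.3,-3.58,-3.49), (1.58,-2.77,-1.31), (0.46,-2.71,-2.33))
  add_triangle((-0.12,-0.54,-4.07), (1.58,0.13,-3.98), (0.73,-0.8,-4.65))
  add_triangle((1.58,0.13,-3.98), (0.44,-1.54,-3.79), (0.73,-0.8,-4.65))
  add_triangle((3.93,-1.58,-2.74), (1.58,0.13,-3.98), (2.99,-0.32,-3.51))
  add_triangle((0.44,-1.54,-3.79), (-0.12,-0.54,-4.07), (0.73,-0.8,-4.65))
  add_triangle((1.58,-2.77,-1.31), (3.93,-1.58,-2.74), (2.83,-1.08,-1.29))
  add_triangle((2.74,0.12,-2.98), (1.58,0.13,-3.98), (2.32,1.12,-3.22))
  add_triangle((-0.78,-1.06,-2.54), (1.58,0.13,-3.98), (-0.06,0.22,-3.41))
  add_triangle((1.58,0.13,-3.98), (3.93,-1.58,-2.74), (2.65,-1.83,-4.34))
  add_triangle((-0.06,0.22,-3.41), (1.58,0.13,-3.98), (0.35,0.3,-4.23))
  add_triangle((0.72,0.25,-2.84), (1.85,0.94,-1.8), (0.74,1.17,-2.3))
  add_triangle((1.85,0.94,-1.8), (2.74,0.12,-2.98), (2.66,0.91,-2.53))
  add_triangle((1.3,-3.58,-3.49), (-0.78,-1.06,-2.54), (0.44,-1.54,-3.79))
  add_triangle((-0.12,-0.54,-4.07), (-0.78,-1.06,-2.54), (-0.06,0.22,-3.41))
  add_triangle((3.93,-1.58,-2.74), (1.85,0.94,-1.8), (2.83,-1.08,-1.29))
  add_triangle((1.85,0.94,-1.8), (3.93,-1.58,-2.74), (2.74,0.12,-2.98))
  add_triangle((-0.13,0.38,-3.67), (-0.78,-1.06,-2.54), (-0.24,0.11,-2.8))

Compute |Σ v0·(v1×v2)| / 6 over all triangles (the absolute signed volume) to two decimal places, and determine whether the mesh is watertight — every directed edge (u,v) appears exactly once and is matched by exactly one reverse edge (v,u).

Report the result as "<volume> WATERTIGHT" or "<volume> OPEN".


20.23 OPEN

Per-triangle v0·(v1×v2)/6:
  t1: -0.1554
  t2: +0.7667
  t3: +0.6196
  t4: +0.1321
  t5: +0.1929
  t6: +2.5142
  t7: -3.6807
  t8: +1.5117
  t9: -0.3518
  t10: +0.0952
  t11: +3.1953
  t12: +0.2978
  t13: -1.4358
  t14: +2.3835
  t15: +0.2296
  t16: +3.6973
  t17: -0.3200
  t18: -0.0941
  t19: +0.6879
  t20: -0.4851
  t21: +0.1604
  t22: +0.4213
  t23: +0.5225
  t24: +0.5416
  t25: +0.5978
  t26: +0.5595
  t27: +0.9486
  t28: +0.5415
  t29: +0.9473
  t30: +1.0325
  t31: -1.2007
  t32: +2.6908
  t33: -0.0560
  t34: -0.5802
  t35: -0.0656
  t36: +1.4836
  t37: +0.3017
  t38: +0.7726
  t39: +0.7715
  t40: +0.0380
Σ = +20.2299 → |volume| = 20.23

Directed edges: 120 total; 6 unmatched, e.g. (0.35,0.3,-4.23)→(-0.12,-0.54,-4.07) → open.


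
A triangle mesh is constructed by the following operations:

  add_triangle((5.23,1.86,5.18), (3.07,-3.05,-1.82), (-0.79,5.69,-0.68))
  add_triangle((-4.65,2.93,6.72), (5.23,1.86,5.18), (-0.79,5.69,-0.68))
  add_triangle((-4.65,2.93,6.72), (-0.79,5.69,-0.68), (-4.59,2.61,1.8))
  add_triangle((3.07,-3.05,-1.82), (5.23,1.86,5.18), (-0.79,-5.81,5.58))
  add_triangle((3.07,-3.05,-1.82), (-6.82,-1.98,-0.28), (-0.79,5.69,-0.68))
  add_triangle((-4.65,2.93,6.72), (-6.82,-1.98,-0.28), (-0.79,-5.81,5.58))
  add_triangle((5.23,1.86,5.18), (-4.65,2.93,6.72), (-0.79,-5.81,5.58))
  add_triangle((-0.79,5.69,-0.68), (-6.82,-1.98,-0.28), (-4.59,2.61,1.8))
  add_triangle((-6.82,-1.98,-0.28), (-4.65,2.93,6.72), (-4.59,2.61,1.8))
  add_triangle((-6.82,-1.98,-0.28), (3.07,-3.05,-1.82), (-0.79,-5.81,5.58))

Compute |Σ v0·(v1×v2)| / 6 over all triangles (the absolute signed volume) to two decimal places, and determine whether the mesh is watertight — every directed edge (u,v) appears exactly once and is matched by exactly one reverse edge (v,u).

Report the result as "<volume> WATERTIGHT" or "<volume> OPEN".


391.92 WATERTIGHT

Per-triangle v0·(v1×v2)/6:
  t1: +24.9283
  t2: +58.5365
  t3: +19.8474
  t4: +46.3961
  t5: +15.9947
  t6: +71.1423
  t7: +80.0043
  t8: +16.2809
  t9: +21.2969
  t10: +37.4877
Σ = +391.9151 → |volume| = 391.92

Directed edges: 30 total, each appears once with its reverse present → watertight.


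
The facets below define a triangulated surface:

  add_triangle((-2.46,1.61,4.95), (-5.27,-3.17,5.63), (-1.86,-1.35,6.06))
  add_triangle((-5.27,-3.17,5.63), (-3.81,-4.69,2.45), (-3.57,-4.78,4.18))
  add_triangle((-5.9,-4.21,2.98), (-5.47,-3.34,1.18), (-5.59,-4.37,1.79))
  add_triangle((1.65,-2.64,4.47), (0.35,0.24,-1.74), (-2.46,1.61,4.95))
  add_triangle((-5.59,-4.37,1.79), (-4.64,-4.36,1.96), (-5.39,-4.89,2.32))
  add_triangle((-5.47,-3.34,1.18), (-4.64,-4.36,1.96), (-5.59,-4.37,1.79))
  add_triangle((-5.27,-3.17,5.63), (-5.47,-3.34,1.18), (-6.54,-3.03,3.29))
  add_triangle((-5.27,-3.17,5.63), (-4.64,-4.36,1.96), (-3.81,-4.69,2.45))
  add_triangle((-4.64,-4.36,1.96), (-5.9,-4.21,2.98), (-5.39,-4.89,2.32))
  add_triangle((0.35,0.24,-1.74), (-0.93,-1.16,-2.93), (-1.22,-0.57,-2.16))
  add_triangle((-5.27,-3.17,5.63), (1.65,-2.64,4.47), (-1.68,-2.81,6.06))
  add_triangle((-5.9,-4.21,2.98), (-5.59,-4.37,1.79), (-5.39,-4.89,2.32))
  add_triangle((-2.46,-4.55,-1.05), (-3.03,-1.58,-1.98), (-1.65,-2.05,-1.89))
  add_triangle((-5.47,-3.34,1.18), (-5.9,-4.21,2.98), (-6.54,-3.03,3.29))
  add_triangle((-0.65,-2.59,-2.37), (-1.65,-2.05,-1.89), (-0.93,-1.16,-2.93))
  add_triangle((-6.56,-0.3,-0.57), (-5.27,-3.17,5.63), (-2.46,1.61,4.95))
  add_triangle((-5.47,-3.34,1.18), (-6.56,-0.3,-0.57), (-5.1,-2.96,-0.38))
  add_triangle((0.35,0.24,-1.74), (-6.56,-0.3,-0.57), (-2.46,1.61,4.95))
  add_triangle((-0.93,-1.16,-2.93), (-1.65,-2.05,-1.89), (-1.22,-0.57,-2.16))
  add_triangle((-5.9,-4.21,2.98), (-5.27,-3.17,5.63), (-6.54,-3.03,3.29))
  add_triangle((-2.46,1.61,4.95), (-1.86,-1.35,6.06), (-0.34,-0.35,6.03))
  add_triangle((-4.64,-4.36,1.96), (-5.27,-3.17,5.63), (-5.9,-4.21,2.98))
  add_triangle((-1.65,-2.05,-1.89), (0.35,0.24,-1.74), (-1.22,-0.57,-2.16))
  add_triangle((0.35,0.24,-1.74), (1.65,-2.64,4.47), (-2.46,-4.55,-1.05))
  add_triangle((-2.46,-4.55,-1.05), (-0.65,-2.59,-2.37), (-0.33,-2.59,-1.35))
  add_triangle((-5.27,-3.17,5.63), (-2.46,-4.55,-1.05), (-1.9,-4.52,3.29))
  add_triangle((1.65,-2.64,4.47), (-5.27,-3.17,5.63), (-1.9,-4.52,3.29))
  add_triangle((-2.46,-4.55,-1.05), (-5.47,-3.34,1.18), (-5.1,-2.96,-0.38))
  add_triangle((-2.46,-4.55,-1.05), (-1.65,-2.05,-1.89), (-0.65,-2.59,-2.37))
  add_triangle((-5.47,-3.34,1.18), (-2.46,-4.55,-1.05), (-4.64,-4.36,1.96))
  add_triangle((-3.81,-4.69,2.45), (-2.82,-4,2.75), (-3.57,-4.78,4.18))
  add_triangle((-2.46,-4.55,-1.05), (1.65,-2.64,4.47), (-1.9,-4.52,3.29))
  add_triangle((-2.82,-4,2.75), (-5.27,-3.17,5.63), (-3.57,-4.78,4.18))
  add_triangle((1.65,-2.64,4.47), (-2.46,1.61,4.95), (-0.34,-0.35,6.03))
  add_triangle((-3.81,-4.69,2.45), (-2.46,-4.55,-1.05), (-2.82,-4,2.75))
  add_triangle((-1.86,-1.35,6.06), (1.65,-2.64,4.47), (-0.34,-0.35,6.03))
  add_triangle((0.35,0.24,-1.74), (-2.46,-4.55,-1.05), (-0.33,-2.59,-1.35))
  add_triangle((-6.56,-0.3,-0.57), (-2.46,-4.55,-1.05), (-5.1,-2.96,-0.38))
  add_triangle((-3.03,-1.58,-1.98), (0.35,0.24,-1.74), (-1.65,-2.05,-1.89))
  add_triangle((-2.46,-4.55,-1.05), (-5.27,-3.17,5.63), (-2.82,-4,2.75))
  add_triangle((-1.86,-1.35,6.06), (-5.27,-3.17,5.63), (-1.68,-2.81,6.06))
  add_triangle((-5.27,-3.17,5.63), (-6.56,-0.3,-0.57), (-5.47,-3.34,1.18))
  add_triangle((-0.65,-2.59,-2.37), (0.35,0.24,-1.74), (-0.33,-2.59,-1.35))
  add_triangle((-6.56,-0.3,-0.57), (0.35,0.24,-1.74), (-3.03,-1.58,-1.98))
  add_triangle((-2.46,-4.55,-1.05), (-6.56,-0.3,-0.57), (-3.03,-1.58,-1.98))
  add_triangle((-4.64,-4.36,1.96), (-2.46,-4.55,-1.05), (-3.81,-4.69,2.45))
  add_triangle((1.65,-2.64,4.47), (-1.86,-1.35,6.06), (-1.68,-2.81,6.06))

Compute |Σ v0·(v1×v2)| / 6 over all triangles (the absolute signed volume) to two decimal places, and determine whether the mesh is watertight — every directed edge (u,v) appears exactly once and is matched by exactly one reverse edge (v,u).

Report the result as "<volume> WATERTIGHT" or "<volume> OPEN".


171.61 OPEN

Per-triangle v0·(v1×v2)/6:
  t1: +11.5247
  t2: +4.5177
  t3: +1.1656
  t4: +0.8357
  t5: +0.1067
  t6: -0.0235
  t7: -3.8641
  t8: +4.0801
  t9: +0.0214
  t10: +0.3680
  t11: +3.7575
  t12: +0.9100
  t13: +1.6743
  t14: +2.5400
  t15: +0.9120
  t16: +28.0014
  t17: +4.7216
  t18: +4.5988
  t19: +0.4859
  t20: +4.7847
  t21: +5.0831
  t22: +2.8393
  t23: -0.5977
  t24: +5.0381
  t25: +1.0104
  t26: +14.3084
  t27: +14.4669
  t28: +4.3350
  t29: +1.5342
  t30: +4.8651
  t31: +0.4033
  t32: +8.0174
  t33: -1.3481
  t34: -1.5909
  t35: +1.7886
  t36: +5.5407
  t37: -1.3316
  t38: +2.7994
  t39: +1.2063
  t40: -6.7340
  t41: +5.5713
  t42: +15.2655
  t43: +0.3983
  t44: +3.2105
  t45: +7.0111
  t46: +3.2483
  t47: +4.1573
Σ = +171.6148 → |volume| = 171.61

Directed edges: 141 total; 3 unmatched, e.g. (0.35,0.24,-1.74)→(-0.93,-1.16,-2.93) → open.


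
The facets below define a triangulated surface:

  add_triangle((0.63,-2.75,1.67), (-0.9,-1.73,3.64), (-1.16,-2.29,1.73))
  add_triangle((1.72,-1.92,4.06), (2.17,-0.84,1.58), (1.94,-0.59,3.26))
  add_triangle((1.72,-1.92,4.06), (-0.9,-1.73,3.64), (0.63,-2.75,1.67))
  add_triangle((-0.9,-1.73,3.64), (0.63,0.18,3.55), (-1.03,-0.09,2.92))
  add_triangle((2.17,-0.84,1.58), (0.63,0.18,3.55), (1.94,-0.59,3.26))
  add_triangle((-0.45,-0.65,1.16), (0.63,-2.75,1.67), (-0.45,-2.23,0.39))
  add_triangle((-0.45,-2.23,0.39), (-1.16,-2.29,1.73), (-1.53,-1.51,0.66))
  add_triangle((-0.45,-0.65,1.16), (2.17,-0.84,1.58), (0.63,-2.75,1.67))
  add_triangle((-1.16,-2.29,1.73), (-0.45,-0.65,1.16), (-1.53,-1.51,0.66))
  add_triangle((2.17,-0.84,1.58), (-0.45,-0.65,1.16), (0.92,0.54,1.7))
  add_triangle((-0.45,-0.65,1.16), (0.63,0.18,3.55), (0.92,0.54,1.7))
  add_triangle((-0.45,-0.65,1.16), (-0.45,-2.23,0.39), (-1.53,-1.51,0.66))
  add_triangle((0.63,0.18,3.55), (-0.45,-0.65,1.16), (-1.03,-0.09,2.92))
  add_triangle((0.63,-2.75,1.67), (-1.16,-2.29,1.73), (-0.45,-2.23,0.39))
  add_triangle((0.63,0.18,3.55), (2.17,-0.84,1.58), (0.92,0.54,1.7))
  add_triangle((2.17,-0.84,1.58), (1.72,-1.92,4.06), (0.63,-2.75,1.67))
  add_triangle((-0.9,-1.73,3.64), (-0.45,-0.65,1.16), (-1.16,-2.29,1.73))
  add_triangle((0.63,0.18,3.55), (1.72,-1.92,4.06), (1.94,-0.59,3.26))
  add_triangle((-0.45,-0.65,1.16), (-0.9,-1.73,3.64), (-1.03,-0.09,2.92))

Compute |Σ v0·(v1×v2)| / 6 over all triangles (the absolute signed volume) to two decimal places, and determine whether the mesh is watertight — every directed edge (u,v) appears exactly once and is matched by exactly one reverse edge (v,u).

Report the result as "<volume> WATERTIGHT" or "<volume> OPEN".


Per-triangle v0·(v1×v2)/6:
  t1: +1.7977
  t2: +1.0015
  t3: +3.2388
  t4: +1.5360
  t5: +0.1033
  t6: -0.6017
  t7: +0.5028
  t8: -0.9873
  t9: +0.2175
  t10: -0.7892
  t11: -0.0832
  t12: -0.4296
  t13: -0.5569
  t14: +0.8939
  t15: +0.8440
  t16: +1.9954
  t17: +0.1015
  t18: +1.2658
  t19: +0.1469
Σ = +10.1970 → |volume| = 10.20

Directed edges: 57 total; 3 unmatched, e.g. (1.72,-1.92,4.06)→(-0.9,-1.73,3.64) → open.

10.20 OPEN


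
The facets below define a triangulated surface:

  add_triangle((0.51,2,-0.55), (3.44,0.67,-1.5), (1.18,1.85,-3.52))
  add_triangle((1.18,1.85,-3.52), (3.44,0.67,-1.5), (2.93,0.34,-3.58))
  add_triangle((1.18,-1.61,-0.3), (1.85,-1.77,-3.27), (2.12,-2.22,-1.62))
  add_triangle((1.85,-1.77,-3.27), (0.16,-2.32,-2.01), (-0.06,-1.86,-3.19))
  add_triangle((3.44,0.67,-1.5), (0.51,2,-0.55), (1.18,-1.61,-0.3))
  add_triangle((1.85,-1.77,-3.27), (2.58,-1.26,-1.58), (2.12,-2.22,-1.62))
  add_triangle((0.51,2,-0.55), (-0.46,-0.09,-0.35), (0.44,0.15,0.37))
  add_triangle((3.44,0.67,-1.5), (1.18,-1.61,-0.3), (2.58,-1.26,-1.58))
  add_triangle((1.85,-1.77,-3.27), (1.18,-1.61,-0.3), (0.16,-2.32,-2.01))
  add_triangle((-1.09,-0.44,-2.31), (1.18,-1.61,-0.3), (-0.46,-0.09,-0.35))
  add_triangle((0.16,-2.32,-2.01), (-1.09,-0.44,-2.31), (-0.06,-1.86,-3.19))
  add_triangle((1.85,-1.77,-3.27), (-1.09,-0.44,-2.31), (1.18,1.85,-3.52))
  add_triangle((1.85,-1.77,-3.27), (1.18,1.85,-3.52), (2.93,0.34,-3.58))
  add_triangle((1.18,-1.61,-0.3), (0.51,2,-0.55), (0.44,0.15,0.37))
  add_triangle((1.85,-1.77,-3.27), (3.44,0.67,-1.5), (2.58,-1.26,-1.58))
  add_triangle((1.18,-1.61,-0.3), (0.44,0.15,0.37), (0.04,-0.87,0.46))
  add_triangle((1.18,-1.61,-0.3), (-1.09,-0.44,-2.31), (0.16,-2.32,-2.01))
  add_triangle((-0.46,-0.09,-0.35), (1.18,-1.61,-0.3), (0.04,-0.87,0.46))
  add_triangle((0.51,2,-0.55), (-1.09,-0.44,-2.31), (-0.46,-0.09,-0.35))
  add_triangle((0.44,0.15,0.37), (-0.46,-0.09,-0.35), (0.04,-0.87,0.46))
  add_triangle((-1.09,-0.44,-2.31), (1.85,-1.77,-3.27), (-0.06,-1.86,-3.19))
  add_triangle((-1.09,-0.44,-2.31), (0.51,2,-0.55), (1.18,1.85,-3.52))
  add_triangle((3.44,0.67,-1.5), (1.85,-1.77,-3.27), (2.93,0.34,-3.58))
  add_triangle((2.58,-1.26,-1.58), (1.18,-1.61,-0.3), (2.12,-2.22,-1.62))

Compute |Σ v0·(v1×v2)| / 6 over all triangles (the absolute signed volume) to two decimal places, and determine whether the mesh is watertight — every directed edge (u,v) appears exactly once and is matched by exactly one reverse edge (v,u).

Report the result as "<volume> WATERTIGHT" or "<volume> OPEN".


Per-triangle v0·(v1×v2)/6:
  t1: +2.9708
  t2: +2.5362
  t3: +0.2100
  t4: +1.1811
  t5: -0.1118
  t6: +0.9687
  t7: +0.0097
  t8: +0.6967
  t9: +1.4493
  t10: +0.1881
  t11: +0.5434
  t12: +4.5472
  t13: +2.8588
  t14: +0.3175
  t15: +1.9334
  t16: +0.1467
  t17: -0.3229
  t18: +0.1412
  t19: +0.2320
  t20: +0.0045
  t21: +0.9977
  t22: +1.5554
  t23: +2.4863
  t24: +0.3583
Σ = +25.8983 → |volume| = 25.90

Directed edges: 72 total, each appears once with its reverse present → watertight.

25.90 WATERTIGHT


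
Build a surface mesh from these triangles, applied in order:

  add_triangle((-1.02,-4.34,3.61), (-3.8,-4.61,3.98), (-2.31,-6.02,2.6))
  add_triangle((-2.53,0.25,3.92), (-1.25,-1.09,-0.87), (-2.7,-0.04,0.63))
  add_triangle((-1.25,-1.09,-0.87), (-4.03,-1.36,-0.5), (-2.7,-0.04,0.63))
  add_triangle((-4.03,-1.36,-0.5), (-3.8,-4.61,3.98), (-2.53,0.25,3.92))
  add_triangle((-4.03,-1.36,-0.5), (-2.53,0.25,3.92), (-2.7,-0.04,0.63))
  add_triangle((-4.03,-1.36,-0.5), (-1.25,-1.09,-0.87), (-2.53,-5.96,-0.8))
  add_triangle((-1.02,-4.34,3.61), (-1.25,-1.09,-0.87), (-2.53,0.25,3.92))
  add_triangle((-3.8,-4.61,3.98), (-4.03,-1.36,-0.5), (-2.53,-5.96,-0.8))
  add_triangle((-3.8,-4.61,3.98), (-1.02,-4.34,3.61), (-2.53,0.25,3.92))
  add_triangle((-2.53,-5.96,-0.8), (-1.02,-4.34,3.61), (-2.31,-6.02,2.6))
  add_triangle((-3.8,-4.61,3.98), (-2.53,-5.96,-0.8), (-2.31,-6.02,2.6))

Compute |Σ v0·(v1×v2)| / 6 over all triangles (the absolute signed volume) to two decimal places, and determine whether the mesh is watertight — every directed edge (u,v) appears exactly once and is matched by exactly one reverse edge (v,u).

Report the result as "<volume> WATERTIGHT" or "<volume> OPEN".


Per-triangle v0·(v1×v2)/6:
  t1: +4.8247
  t2: -1.4552
  t3: -0.0148
  t4: +12.7632
  t5: +1.7620
  t6: +2.2338
  t7: -6.2943
  t8: +16.3535
  t9: +7.8390
  t10: +1.7615
  t11: +7.3607
Σ = +47.1341 → |volume| = 47.13

Directed edges: 33 total; 3 unmatched, e.g. (-1.25,-1.09,-0.87)→(-2.53,-5.96,-0.8) → open.

47.13 OPEN


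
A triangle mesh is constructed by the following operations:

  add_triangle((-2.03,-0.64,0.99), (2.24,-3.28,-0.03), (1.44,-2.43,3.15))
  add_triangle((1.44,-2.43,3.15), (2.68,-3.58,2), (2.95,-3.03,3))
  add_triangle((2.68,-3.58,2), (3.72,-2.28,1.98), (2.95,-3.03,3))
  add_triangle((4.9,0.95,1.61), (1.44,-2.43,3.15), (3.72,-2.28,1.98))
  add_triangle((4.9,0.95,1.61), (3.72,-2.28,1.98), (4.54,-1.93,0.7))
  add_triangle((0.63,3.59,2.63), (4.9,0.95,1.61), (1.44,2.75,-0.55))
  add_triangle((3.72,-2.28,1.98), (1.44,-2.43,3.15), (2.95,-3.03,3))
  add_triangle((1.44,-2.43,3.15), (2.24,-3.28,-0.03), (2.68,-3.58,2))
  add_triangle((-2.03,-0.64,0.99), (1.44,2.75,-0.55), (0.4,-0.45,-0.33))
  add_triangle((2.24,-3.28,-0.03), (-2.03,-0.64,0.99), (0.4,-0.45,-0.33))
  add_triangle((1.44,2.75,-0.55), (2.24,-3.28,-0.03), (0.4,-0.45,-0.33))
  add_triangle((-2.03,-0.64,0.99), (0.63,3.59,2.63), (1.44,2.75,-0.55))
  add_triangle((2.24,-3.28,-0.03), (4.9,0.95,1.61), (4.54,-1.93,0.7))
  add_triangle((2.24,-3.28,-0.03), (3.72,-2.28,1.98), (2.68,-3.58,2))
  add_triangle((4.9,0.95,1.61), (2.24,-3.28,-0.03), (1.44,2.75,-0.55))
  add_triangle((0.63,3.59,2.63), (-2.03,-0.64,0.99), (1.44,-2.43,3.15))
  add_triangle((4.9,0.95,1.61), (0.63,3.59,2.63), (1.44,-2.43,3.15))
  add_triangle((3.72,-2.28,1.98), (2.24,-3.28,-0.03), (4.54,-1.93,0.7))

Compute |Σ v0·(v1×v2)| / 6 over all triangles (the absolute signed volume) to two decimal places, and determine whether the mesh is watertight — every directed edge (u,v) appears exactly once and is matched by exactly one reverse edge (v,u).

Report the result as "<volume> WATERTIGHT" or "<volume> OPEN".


56.09 WATERTIGHT

Per-triangle v0·(v1×v2)/6:
  t1: +4.1588
  t2: +1.0248
  t3: +1.2830
  t4: +4.8845
  t5: +3.6794
  t6: +7.7868
  t7: +0.4340
  t8: +0.6517
  t9: +0.0751
  t10: +0.3891
  t11: +0.5620
  t12: +2.1070
  t13: -0.6436
  t14: +2.1463
  t15: +4.6492
  t16: +7.2862
  t17: +12.9420
  t18: +2.6756
Σ = +56.0919 → |volume| = 56.09

Directed edges: 54 total, each appears once with its reverse present → watertight.


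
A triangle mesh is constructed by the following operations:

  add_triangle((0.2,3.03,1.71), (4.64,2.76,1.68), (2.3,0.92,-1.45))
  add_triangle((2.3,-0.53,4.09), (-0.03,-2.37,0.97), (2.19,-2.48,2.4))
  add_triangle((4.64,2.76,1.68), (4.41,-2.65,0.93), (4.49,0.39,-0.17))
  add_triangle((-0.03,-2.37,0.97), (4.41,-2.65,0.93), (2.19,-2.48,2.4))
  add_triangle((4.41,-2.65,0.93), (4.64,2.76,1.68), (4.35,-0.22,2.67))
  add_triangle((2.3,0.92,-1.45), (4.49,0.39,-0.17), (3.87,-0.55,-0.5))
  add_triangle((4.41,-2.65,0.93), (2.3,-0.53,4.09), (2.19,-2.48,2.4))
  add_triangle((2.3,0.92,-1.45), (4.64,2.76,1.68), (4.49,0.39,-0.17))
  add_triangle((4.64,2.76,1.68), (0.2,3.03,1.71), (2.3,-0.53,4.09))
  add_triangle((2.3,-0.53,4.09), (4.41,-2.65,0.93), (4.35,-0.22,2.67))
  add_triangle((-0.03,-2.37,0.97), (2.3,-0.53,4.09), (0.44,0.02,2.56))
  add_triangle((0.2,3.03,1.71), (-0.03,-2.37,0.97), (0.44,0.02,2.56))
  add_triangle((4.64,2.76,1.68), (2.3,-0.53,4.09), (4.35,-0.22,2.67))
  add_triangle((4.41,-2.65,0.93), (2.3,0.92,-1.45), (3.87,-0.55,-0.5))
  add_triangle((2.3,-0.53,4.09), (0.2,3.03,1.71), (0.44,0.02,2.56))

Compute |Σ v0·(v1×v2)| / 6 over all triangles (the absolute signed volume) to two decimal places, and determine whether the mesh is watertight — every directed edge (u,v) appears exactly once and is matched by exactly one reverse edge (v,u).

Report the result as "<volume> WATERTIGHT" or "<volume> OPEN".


54.92 OPEN

Per-triangle v0·(v1×v2)/6:
  t1: +4.5715
  t2: +2.1365
  t3: +6.1467
  t4: +2.5666
  t5: +5.9129
  t6: +1.0943
  t7: +4.2981
  t8: +3.4041
  t9: +9.7365
  t10: +5.2455
  t11: +1.6672
  t12: +0.3485
  t13: +5.4646
  t14: +0.2983
  t15: +2.0330
Σ = +54.9241 → |volume| = 54.92

Directed edges: 45 total; 7 unmatched, e.g. (2.3,0.92,-1.45)→(0.2,3.03,1.71) → open.


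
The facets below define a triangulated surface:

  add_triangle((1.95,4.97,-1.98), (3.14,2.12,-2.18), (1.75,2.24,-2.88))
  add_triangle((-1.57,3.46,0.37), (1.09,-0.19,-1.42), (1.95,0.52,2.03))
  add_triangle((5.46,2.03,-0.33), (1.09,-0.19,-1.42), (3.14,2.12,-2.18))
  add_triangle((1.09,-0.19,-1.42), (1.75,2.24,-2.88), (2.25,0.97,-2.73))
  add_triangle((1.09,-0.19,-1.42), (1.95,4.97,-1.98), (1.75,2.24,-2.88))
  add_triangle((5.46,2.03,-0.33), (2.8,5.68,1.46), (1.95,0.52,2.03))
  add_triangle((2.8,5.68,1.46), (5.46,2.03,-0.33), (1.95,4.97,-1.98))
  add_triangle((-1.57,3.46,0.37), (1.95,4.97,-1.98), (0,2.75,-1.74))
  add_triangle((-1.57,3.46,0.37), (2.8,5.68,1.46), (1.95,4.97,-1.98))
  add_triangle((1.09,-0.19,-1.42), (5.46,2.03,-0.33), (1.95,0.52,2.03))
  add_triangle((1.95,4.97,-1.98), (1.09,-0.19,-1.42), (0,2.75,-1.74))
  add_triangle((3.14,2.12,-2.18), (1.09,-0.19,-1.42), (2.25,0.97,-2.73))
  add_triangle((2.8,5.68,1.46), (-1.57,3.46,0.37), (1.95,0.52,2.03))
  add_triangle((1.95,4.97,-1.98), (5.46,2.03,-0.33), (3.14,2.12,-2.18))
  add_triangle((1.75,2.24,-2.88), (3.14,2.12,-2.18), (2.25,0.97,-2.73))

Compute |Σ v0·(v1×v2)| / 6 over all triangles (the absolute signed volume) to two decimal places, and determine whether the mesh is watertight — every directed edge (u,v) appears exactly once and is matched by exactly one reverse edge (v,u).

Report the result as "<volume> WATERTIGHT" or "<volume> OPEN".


54.09 OPEN

Per-triangle v0·(v1×v2)/6:
  t1: +2.8366
  t2: -2.9073
  t3: +2.2519
  t4: +0.2415
  t5: -0.8380
  t6: +9.3710
  t7: +14.1546
  t8: +3.1254
  t9: +9.8555
  t10: +1.4161
  t11: +1.9584
  t12: +0.3753
  t13: +5.0477
  t14: +6.0740
  t15: +1.1254
Σ = +54.0881 → |volume| = 54.09

Directed edges: 45 total; 3 unmatched, e.g. (-1.57,3.46,0.37)→(1.09,-0.19,-1.42) → open.


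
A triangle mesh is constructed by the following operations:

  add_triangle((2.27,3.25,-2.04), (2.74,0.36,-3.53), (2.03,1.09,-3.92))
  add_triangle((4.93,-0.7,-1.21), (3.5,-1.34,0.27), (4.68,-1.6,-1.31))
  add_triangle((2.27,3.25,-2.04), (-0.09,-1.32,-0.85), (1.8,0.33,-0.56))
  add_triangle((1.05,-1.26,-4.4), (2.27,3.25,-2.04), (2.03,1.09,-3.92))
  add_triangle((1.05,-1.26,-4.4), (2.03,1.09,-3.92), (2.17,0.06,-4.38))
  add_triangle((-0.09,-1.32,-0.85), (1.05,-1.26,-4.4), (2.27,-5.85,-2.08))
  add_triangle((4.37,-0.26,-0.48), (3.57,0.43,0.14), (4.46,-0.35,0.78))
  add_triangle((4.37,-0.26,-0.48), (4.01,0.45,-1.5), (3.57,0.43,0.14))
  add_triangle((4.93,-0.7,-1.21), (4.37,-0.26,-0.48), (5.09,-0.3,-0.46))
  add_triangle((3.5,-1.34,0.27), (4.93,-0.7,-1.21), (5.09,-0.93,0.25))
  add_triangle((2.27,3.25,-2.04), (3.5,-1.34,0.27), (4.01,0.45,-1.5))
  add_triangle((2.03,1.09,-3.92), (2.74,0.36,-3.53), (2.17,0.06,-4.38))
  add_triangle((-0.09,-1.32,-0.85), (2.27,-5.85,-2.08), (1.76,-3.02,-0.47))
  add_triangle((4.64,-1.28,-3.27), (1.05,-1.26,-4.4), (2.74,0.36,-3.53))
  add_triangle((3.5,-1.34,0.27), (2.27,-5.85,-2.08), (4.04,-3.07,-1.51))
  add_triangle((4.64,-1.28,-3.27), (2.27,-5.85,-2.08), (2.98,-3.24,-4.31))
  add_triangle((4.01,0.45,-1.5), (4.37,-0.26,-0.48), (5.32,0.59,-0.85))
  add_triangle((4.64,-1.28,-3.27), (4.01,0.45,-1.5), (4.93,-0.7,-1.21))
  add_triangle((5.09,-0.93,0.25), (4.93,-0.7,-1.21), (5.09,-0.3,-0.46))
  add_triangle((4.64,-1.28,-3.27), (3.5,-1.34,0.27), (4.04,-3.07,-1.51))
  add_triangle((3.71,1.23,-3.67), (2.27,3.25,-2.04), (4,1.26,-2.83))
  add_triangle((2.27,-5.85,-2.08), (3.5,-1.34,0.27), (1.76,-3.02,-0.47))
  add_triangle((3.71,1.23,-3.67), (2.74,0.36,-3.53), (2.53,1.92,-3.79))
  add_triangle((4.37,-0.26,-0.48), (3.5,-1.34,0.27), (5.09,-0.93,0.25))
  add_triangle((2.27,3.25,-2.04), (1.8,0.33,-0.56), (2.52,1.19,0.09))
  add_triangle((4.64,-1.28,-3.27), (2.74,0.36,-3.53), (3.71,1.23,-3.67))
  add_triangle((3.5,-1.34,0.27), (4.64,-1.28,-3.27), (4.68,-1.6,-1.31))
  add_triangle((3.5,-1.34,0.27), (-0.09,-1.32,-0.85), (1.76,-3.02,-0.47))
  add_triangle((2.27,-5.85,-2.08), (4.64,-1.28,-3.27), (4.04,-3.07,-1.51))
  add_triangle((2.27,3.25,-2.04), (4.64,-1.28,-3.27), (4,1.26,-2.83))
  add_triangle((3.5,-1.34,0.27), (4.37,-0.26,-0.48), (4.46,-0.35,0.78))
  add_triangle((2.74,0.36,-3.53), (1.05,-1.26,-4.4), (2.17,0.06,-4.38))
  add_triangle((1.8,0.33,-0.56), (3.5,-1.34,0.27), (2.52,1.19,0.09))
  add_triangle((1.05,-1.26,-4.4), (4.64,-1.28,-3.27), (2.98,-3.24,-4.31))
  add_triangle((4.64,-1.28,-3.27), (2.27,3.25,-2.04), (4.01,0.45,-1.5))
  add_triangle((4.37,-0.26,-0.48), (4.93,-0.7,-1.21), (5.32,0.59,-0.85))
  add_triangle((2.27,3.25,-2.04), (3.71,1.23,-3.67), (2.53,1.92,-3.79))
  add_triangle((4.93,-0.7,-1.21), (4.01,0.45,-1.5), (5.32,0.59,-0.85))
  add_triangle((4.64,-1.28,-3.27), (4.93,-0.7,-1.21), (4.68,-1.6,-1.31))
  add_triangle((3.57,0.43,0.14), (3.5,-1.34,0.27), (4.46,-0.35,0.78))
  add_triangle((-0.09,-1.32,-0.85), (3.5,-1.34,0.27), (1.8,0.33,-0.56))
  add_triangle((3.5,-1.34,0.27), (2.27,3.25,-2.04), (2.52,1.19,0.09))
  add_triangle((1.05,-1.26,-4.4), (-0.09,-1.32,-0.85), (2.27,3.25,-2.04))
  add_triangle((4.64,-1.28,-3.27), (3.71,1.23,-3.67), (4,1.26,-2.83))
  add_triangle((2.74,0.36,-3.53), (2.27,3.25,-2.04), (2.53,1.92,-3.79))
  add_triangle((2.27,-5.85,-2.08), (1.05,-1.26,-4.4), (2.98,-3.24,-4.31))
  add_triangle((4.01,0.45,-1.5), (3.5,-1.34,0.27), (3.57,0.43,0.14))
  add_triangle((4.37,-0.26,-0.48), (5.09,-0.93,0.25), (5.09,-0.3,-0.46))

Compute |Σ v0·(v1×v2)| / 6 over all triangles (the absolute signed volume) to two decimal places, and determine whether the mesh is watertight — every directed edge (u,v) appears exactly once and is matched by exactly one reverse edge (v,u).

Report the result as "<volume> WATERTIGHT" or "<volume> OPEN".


60.64 WATERTIGHT

Per-triangle v0·(v1×v2)/6:
  t1: +2.0912
  t2: +0.9796
  t3: -1.2680
  t4: +0.1843
  t5: +0.7701
  t6: +2.5287
  t7: +0.6270
  t8: +0.7626
  t9: +0.0280
  t10: +0.8463
  t11: +1.7822
  t12: +0.7298
  t13: +0.1362
  t14: +4.3583
  t15: +3.2891
  t16: +8.0293
  t17: -0.5663
  t18: +2.0483
  t19: +0.6552
  t20: +3.7512
  t21: +1.7486
  t22: +1.3263
  t23: +0.9844
  t24: -0.3680
  t25: -1.0343
  t26: +1.8758
  t27: -0.0781
  t28: -0.6752
  t29: +6.1280
  t30: -0.7716
  t31: +1.0064
  t32: +0.6982
  t33: -0.8164
  t34: +5.1855
  t35: +4.5047
  t36: +0.5201
  t37: +2.1253
  t38: +0.9519
  t39: +1.5558
  t40: -0.5641
  t41: -1.0534
  t42: +2.5335
  t43: -0.5844
  t44: +1.9098
  t45: -1.3564
  t46: +4.9106
  t47: -1.7396
  t48: -0.0469
Σ = +60.6391 → |volume| = 60.64

Directed edges: 144 total, each appears once with its reverse present → watertight.


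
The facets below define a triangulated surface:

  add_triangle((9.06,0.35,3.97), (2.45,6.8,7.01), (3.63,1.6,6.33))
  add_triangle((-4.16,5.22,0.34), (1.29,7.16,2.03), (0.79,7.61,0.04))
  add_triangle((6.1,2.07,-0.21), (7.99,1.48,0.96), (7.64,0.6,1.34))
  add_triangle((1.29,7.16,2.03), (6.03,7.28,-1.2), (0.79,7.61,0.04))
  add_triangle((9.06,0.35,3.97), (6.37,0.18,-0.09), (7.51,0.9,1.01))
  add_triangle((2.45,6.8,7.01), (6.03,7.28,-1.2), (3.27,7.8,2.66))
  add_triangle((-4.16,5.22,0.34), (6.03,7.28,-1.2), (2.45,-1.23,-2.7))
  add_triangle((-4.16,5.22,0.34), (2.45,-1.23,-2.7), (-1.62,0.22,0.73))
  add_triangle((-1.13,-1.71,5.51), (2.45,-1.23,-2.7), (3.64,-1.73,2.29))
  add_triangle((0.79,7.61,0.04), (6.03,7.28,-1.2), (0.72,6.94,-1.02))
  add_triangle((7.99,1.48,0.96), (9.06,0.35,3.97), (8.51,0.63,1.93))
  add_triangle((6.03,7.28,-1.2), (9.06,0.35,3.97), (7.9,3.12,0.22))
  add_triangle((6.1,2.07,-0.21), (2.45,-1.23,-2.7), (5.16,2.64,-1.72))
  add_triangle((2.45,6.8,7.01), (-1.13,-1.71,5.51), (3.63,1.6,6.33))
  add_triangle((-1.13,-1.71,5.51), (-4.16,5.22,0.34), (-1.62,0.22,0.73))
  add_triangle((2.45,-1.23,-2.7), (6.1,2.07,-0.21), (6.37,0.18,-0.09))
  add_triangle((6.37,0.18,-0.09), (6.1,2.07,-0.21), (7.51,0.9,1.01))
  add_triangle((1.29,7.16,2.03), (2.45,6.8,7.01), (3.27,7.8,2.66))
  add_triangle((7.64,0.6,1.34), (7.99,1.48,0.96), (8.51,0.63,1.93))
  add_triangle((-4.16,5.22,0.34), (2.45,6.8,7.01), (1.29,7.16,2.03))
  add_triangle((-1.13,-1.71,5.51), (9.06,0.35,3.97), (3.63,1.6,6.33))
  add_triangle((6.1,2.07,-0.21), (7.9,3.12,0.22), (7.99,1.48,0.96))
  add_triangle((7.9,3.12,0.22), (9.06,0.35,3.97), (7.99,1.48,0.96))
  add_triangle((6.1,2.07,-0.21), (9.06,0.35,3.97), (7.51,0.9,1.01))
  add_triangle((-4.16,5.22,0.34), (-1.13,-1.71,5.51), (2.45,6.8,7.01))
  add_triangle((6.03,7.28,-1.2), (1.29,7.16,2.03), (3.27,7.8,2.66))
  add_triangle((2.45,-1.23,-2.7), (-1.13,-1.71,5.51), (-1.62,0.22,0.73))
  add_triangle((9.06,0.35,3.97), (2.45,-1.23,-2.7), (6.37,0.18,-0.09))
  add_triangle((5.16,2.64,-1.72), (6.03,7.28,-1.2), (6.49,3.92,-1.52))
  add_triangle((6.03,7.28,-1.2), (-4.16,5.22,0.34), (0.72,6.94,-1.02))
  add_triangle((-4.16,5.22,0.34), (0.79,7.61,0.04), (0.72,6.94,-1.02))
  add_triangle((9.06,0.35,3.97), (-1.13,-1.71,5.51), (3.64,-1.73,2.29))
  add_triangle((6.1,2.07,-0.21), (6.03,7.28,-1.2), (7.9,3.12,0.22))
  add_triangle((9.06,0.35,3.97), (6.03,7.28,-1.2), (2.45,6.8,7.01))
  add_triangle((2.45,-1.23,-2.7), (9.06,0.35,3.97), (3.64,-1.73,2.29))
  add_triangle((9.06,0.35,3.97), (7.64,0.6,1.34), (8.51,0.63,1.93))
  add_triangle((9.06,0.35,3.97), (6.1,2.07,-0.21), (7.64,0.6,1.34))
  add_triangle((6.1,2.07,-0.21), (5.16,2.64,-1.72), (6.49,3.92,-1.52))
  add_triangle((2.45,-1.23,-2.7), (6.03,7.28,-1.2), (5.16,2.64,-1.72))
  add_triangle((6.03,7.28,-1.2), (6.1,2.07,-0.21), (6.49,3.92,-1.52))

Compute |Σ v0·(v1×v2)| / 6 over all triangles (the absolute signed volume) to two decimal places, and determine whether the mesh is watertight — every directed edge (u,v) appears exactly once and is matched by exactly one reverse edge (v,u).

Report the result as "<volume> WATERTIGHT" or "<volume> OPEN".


Per-triangle v0·(v1×v2)/6:
  t1: +34.9011
  t2: +12.0983
  t3: +0.4952
  t4: +14.1866
  t5: +2.8810
  t6: +16.2422
  t7: +24.8272
  t8: +2.3777
  t9: +6.0294
  t10: +7.0680
  t11: +2.0260
  t12: +18.1640
  t13: +5.5964
  t14: +27.8948
  t15: +5.5132
  t16: +5.5406
  t17: +2.3390
  t18: +10.6530
  t19: +0.4533
  t20: +29.2661
  t21: +25.1620
  t22: +1.1673
  t23: +5.0671
  t24: +3.6626
  t25: +52.7269
  t26: +9.7887
  t27: +2.0145
  t28: +5.3866
  t29: +1.9033
  t30: -6.0481
  t31: +6.3006
  t32: +15.2136
  t33: +3.0609
  t34: +102.0734
  t35: +12.0491
  t36: +0.0852
  t37: -4.2341
  t38: +1.5216
  t39: +5.0643
  t40: +5.1660
Σ = +475.6845 → |volume| = 475.68

Directed edges: 120 total, each appears once with its reverse present → watertight.

475.68 WATERTIGHT


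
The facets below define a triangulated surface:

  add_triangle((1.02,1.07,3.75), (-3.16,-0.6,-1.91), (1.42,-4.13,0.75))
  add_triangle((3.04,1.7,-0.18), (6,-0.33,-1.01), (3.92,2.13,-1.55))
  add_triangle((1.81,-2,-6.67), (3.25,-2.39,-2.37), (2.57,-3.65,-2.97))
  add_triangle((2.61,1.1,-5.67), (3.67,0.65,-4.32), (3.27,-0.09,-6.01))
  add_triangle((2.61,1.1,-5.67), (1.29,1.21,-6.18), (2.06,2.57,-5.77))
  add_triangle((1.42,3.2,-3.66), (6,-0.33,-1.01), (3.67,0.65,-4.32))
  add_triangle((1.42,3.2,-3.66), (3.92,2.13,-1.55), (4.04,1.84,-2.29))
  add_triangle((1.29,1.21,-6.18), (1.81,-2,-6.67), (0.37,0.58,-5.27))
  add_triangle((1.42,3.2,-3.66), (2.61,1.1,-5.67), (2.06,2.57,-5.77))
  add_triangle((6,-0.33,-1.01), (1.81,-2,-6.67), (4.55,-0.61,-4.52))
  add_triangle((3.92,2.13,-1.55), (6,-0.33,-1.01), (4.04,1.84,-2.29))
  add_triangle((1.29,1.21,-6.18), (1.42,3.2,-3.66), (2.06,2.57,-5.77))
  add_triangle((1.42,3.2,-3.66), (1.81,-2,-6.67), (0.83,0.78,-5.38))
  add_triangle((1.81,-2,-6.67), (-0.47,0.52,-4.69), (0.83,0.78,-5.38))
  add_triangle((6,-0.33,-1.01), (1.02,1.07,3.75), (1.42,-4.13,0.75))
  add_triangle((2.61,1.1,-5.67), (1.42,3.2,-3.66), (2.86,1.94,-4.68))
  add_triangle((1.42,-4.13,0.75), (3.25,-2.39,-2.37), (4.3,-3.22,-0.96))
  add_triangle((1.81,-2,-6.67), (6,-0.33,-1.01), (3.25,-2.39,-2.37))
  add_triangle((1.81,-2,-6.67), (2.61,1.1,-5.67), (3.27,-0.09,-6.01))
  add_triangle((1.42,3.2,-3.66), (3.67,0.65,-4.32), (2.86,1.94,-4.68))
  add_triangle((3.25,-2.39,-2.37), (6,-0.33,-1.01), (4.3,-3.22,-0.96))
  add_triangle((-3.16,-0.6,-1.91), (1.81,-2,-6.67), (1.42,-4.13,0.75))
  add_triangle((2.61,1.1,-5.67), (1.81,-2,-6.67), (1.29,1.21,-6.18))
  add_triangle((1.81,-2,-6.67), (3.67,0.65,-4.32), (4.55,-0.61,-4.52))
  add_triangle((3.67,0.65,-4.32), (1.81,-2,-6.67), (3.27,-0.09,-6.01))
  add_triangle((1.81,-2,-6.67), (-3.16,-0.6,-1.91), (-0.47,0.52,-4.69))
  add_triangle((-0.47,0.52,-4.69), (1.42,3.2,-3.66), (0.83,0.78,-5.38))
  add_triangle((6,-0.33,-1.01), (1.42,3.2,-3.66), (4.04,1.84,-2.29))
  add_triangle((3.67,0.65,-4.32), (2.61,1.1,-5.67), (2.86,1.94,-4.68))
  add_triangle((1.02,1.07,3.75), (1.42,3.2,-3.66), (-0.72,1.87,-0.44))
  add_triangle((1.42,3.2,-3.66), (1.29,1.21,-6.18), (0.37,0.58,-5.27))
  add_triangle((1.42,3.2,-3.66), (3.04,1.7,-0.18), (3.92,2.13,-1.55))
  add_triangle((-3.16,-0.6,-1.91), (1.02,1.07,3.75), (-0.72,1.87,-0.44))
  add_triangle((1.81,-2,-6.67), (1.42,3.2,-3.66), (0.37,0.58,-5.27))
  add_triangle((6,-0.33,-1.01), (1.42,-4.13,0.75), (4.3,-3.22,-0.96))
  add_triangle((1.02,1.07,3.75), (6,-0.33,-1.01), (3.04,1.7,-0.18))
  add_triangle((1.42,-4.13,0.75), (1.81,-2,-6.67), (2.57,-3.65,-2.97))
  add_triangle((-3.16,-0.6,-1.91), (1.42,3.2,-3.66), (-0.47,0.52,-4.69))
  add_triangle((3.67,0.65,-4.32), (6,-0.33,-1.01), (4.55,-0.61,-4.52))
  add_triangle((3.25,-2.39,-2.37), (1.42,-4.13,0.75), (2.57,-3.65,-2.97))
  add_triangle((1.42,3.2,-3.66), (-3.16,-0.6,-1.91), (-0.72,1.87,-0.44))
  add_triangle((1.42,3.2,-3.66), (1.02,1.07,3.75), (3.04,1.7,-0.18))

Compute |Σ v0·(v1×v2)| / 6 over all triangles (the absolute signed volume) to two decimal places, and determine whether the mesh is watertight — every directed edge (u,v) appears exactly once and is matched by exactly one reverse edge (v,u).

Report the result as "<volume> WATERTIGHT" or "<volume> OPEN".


Per-triangle v0·(v1×v2)/6:
  t1: +7.2107
  t2: +2.4402
  t3: +4.7035
  t4: +1.9062
  t5: +2.1251
  t6: +9.2221
  t7: +1.8178
  t8: +2.6803
  t9: +1.0395
  t10: +4.8445
  t11: +1.9406
  t12: +1.2153
  t13: +4.1449
  t14: +3.2874
  t15: +17.0041
  t16: +1.9188
  t17: +3.5806
  t18: +10.6109
  t19: +3.0631
  t20: +0.6253
  t21: +4.9164
  t22: +17.8566
  t23: +4.8529
  t24: +5.1177
  t25: +1.2092
  t26: +7.9296
  t27: +2.7341
  t28: +1.7772
  t29: +1.7653
  t30: +4.6051
  t31: +1.5621
  t32: +1.7190
  t33: +3.3139
  t34: -6.0894
  t35: +3.9077
  t36: +6.9490
  t37: +3.5598
  t38: +5.3500
  t39: +4.5298
  t40: +3.5339
  t41: +4.7678
  t42: +5.5501
Σ = +176.7990 → |volume| = 176.80

Directed edges: 126 total, each appears once with its reverse present → watertight.

176.80 WATERTIGHT


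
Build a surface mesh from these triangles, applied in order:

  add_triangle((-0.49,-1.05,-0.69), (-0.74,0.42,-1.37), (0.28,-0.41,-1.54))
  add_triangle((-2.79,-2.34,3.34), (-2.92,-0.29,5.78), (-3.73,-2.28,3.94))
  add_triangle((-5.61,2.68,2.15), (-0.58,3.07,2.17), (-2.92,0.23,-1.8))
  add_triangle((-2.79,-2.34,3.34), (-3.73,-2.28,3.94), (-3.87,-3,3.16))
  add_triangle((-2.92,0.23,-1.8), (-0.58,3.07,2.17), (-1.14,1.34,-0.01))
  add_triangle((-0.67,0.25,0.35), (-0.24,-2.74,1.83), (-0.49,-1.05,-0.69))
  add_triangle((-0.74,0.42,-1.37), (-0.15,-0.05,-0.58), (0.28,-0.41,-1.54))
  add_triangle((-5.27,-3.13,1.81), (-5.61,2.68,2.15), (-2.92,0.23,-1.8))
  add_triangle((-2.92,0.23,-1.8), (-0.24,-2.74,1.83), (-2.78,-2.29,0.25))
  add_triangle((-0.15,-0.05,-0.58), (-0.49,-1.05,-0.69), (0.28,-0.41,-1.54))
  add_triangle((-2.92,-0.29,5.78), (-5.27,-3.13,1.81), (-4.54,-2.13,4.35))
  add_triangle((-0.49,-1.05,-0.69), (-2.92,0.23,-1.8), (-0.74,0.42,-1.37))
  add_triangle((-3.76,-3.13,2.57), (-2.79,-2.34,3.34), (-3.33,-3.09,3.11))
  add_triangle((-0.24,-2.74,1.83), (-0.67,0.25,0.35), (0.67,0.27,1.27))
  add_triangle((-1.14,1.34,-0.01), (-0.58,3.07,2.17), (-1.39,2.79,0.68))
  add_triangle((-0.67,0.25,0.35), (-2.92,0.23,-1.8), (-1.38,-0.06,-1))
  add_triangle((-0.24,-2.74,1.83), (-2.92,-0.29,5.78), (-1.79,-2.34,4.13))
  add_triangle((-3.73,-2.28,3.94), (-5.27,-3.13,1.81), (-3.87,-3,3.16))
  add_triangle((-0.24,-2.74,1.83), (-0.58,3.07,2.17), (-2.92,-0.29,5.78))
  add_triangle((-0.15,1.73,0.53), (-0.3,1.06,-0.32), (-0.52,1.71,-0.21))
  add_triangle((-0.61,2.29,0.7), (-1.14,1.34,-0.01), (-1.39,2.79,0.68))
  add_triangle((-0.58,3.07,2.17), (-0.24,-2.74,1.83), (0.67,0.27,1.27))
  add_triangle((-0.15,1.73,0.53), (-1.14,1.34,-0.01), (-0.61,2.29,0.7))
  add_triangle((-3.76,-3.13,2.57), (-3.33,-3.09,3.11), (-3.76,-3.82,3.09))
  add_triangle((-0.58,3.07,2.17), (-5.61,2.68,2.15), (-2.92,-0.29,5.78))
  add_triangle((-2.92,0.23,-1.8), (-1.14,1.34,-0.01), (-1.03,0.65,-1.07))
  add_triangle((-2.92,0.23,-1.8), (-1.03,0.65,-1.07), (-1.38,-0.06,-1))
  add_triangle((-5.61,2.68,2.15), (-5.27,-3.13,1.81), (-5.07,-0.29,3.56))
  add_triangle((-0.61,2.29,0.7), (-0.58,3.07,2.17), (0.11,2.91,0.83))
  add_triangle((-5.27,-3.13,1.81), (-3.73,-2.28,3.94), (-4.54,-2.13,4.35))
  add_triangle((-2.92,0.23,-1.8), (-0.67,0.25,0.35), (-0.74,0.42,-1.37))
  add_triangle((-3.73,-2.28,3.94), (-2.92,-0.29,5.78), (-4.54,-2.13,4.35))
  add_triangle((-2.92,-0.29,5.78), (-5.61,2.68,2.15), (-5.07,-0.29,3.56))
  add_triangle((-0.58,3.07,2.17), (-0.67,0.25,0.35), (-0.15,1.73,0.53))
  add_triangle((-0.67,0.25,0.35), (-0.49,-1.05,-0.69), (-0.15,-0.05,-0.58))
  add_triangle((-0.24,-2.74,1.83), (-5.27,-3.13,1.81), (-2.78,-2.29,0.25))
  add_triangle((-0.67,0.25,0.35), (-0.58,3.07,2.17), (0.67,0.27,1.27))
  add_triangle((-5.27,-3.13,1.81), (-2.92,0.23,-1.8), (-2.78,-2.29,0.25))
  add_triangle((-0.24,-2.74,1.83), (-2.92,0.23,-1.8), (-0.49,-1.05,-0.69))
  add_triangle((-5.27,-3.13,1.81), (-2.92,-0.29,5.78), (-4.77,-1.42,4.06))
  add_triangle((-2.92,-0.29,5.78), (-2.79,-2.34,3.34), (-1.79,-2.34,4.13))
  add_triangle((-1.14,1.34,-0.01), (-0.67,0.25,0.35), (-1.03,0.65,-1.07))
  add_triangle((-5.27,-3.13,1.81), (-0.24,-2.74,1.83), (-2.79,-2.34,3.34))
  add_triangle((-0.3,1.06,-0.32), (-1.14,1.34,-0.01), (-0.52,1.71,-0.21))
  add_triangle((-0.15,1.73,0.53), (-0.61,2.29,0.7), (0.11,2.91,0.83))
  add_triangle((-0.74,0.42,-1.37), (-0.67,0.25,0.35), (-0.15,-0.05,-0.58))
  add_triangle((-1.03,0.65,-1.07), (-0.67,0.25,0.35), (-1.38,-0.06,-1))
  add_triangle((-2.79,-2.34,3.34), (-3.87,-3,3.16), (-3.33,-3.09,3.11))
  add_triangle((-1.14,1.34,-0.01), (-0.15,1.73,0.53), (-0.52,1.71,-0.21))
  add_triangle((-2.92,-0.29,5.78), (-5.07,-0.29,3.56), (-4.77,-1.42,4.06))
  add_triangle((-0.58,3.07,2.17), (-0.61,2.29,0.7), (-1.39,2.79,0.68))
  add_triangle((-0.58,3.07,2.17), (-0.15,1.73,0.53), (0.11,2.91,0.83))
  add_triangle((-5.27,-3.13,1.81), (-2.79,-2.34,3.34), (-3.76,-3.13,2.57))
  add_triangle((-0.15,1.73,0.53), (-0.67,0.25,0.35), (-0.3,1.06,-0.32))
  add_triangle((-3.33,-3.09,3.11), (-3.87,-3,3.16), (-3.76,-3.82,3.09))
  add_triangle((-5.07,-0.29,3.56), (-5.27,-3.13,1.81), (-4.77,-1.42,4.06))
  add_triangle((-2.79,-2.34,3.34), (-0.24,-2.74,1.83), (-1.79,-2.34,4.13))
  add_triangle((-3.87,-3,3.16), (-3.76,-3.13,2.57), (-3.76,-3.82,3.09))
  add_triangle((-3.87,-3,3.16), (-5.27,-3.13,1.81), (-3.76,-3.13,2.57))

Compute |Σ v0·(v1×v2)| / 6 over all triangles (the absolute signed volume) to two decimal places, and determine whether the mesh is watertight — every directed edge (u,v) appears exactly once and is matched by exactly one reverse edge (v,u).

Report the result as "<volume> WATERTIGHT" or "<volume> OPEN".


94.60 OPEN

Per-triangle v0·(v1×v2)/6:
  t1: +0.3439
  t2: +1.4286
  t3: +5.5013
  t4: +0.5210
  t5: +0.5182
  t6: -0.5336
  t7: -0.0249
  t8: +15.1857
  t9: +0.2215
  t10: -0.0733
  t11: +1.1635
  t12: +0.5524
  t13: -0.2764
  t14: -0.6108
  t15: +0.1637
  t16: +0.0483
  t17: +0.6501
  t18: +1.5343
  t19: +3.4132
  t20: +0.0251
  t21: +0.0519
  t22: +1.8080
  t23: +0.0494
  t24: -0.2570
  t25: +15.2399
  t26: +0.4565
  t27: +0.0771
  t28: +9.0700
  t29: +0.4215
  t30: +1.4813
  t31: +0.2220
  t32: +1.4952
  t33: +9.2716
  t34: -0.2051
  t35: -0.0794
  t36: +2.5886
  t37: -0.4078
  t38: +2.7888
  t39: +1.5688
  t40: +2.8569
  t41: +2.8859
  t42: -0.1463
  t43: +4.3856
  t44: +0.0386
  t45: -0.0075
  t46: -0.0314
  t47: -0.1543
  t48: +0.3037
  t49: +0.1716
  t50: +3.5415
  t51: +0.2883
  t52: -0.1229
  t53: -1.1092
  t54: -0.1369
  t55: +0.2218
  t56: +3.5310
  t57: +1.7442
  t58: +0.2948
  t59: +0.6544
Σ = +94.6029 → |volume| = 94.60

Directed edges: 177 total; 3 unmatched, e.g. (-1.14,1.34,-0.01)→(-0.67,0.25,0.35) → open.
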